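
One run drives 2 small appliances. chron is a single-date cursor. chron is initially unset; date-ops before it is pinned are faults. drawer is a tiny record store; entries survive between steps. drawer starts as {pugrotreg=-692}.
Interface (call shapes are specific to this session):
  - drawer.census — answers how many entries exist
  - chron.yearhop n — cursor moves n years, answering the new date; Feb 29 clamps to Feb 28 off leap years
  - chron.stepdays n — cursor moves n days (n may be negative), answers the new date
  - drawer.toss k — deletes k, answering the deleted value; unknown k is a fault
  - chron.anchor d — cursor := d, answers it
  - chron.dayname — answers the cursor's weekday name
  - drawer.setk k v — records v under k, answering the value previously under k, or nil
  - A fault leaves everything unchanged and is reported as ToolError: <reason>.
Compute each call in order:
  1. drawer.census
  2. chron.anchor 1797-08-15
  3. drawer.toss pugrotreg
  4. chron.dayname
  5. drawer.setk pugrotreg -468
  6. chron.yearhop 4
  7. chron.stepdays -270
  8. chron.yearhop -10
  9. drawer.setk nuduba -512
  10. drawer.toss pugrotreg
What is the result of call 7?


Answer: 1800-11-18

Derivation:
Step: census[]
Result: 1
Step: anchor[d: 1797-08-15]
Result: 1797-08-15
Step: toss[k: pugrotreg]
Result: -692
Step: dayname[]
Result: Tuesday
Step: setk[k: pugrotreg; v: -468]
Result: nil
Step: yearhop[n: 4]
Result: 1801-08-15
Step: stepdays[n: -270]
Result: 1800-11-18
Step: yearhop[n: -10]
Result: 1790-11-18
Step: setk[k: nuduba; v: -512]
Result: nil
Step: toss[k: pugrotreg]
Result: -468


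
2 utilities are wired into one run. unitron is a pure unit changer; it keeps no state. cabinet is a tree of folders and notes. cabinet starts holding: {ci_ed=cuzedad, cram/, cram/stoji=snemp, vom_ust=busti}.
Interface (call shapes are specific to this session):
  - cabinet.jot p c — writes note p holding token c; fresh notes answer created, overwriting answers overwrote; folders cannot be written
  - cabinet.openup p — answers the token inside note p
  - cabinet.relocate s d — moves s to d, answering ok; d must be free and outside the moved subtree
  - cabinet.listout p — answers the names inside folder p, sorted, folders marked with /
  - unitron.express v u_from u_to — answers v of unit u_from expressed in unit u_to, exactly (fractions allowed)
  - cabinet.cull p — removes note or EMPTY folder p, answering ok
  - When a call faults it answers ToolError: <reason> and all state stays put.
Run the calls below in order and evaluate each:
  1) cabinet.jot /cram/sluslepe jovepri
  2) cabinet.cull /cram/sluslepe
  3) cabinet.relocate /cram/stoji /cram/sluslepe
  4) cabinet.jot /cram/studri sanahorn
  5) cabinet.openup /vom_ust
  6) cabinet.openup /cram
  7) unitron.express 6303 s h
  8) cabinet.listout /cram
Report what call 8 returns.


Answer: [sluslepe, studri]

Derivation:
// 1. cabinet.jot(/cram/sluslepe, jovepri) ~> created
// 2. cabinet.cull(/cram/sluslepe) ~> ok
// 3. cabinet.relocate(/cram/stoji, /cram/sluslepe) ~> ok
// 4. cabinet.jot(/cram/studri, sanahorn) ~> created
// 5. cabinet.openup(/vom_ust) ~> busti
// 6. cabinet.openup(/cram) ~> ToolError: is a directory
// 7. unitron.express(6303, s, h) ~> 2101/1200
// 8. cabinet.listout(/cram) ~> [sluslepe, studri]


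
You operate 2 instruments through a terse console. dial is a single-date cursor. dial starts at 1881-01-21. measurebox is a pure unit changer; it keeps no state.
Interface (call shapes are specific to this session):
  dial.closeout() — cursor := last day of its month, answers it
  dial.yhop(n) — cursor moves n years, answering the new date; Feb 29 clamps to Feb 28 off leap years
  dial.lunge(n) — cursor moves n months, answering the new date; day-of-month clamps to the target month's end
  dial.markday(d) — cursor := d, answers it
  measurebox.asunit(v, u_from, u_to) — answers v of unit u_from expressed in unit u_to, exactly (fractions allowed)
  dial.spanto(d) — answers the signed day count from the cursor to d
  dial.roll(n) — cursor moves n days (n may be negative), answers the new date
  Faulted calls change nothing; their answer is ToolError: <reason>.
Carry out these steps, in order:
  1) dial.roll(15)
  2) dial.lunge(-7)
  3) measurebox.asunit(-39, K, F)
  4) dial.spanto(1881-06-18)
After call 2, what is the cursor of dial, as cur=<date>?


Answer: cur=1880-07-05

Derivation:
>>> dial.roll n: 15
[out] 1881-02-05
>>> dial.lunge n: -7
[out] 1880-07-05
>>> measurebox.asunit v: -39 u_from: K u_to: F
[out] -52987/100
>>> dial.spanto d: 1881-06-18
[out] 348


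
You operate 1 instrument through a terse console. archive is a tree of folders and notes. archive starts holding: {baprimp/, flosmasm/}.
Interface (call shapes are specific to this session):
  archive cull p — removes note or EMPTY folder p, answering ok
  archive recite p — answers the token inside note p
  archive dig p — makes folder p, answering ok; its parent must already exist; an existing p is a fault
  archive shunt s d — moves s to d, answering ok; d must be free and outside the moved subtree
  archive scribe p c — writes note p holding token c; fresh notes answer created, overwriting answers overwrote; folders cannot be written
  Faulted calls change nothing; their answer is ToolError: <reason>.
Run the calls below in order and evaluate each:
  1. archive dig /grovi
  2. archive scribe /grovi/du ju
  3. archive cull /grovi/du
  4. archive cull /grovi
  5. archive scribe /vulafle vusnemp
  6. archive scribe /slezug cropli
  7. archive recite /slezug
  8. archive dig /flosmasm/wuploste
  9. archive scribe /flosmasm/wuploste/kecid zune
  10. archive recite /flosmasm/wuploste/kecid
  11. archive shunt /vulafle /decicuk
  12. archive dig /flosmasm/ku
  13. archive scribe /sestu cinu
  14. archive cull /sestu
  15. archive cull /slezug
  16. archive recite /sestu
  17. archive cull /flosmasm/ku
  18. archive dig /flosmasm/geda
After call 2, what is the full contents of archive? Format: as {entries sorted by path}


·→ archive dig(/grovi)
·← ok
·→ archive scribe(/grovi/du, ju)
·← created
·→ archive cull(/grovi/du)
·← ok
·→ archive cull(/grovi)
·← ok
·→ archive scribe(/vulafle, vusnemp)
·← created
·→ archive scribe(/slezug, cropli)
·← created
·→ archive recite(/slezug)
·← cropli
·→ archive dig(/flosmasm/wuploste)
·← ok
·→ archive scribe(/flosmasm/wuploste/kecid, zune)
·← created
·→ archive recite(/flosmasm/wuploste/kecid)
·← zune
·→ archive shunt(/vulafle, /decicuk)
·← ok
·→ archive dig(/flosmasm/ku)
·← ok
·→ archive scribe(/sestu, cinu)
·← created
·→ archive cull(/sestu)
·← ok
·→ archive cull(/slezug)
·← ok
·→ archive recite(/sestu)
·← ToolError: not found
·→ archive cull(/flosmasm/ku)
·← ok
·→ archive dig(/flosmasm/geda)
·← ok

Answer: {baprimp/, flosmasm/, grovi/, grovi/du=ju}


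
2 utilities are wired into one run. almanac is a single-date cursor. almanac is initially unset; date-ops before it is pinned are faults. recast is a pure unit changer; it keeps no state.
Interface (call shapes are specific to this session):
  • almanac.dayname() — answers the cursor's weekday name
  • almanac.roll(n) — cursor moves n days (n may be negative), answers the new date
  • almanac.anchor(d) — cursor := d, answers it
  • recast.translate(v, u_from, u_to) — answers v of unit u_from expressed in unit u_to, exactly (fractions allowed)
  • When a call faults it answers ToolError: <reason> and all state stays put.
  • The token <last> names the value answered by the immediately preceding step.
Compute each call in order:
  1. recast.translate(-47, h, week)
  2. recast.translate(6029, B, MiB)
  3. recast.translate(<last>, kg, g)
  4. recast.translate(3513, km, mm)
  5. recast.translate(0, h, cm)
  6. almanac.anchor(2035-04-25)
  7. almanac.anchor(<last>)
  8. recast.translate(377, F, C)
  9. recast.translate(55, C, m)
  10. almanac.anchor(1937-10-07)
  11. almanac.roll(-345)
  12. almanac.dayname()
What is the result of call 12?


Answer: Tuesday

Derivation:
% 1. translate(-47, h, week) => -47/168
% 2. translate(6029, B, MiB) => 6029/1048576
% 3. translate(<last>, kg, g) => 753625/131072
% 4. translate(3513, km, mm) => 3513000000
% 5. translate(0, h, cm) => ToolError: incompatible units
% 6. anchor(2035-04-25) => 2035-04-25
% 7. anchor(<last>) => 2035-04-25
% 8. translate(377, F, C) => 575/3
% 9. translate(55, C, m) => ToolError: incompatible units
% 10. anchor(1937-10-07) => 1937-10-07
% 11. roll(-345) => 1936-10-27
% 12. dayname() => Tuesday


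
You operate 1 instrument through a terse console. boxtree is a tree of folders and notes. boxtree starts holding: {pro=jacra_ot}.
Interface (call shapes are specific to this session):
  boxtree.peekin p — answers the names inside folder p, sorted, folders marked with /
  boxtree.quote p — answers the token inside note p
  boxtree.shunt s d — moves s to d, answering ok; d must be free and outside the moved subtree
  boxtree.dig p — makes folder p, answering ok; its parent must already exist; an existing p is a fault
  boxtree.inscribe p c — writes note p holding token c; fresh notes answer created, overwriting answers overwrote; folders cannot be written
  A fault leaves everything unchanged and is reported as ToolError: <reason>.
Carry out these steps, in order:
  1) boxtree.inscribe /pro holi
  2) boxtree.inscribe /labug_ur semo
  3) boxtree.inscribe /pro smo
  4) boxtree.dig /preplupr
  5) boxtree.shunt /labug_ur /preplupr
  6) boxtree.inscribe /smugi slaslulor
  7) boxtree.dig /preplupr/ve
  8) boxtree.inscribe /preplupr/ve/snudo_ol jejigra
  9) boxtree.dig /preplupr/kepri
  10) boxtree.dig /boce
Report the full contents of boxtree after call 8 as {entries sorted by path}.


Answer: {labug_ur=semo, preplupr/, preplupr/ve/, preplupr/ve/snudo_ol=jejigra, pro=smo, smugi=slaslulor}

Derivation:
% boxtree.inscribe(p=/pro, c=holi) ~> overwrote
% boxtree.inscribe(p=/labug_ur, c=semo) ~> created
% boxtree.inscribe(p=/pro, c=smo) ~> overwrote
% boxtree.dig(p=/preplupr) ~> ok
% boxtree.shunt(s=/labug_ur, d=/preplupr) ~> ToolError: exists
% boxtree.inscribe(p=/smugi, c=slaslulor) ~> created
% boxtree.dig(p=/preplupr/ve) ~> ok
% boxtree.inscribe(p=/preplupr/ve/snudo_ol, c=jejigra) ~> created
% boxtree.dig(p=/preplupr/kepri) ~> ok
% boxtree.dig(p=/boce) ~> ok


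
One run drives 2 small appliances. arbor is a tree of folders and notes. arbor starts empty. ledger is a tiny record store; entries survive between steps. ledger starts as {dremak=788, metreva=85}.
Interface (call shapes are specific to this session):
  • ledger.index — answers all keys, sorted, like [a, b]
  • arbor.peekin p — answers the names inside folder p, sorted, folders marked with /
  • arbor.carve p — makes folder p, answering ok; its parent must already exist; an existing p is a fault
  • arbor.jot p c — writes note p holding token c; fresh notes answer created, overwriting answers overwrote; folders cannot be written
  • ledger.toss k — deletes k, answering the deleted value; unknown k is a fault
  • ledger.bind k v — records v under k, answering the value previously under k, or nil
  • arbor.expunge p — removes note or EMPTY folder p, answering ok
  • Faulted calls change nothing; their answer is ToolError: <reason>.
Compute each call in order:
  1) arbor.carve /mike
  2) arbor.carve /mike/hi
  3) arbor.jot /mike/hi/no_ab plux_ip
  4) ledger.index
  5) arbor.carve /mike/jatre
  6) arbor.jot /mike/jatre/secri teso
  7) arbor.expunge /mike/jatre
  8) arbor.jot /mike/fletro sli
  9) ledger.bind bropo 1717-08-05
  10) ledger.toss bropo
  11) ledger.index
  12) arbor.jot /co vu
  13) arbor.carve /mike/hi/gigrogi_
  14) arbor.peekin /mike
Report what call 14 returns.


Answer: [fletro, hi/, jatre/]

Derivation:
% arbor.carve(p: /mike) ~> ok
% arbor.carve(p: /mike/hi) ~> ok
% arbor.jot(p: /mike/hi/no_ab, c: plux_ip) ~> created
% ledger.index() ~> [dremak, metreva]
% arbor.carve(p: /mike/jatre) ~> ok
% arbor.jot(p: /mike/jatre/secri, c: teso) ~> created
% arbor.expunge(p: /mike/jatre) ~> ToolError: not empty
% arbor.jot(p: /mike/fletro, c: sli) ~> created
% ledger.bind(k: bropo, v: 1717-08-05) ~> nil
% ledger.toss(k: bropo) ~> 1717-08-05
% ledger.index() ~> [dremak, metreva]
% arbor.jot(p: /co, c: vu) ~> created
% arbor.carve(p: /mike/hi/gigrogi_) ~> ok
% arbor.peekin(p: /mike) ~> [fletro, hi/, jatre/]


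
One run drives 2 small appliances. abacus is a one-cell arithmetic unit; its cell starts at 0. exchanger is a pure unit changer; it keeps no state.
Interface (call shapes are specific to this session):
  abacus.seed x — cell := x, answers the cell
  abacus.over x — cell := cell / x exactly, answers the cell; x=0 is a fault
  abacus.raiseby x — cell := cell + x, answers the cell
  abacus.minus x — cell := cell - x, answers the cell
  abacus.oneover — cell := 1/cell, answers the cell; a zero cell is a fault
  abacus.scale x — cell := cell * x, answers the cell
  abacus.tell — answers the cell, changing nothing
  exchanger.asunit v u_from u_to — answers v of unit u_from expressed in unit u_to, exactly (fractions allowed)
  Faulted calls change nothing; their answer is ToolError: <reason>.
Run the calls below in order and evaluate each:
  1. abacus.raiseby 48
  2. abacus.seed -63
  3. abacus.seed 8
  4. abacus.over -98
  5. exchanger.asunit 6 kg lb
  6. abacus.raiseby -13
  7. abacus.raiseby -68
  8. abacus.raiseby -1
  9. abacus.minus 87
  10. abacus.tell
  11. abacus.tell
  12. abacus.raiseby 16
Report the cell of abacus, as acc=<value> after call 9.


==> raiseby(x→48)
<== 48
==> seed(x→-63)
<== -63
==> seed(x→8)
<== 8
==> over(x→-98)
<== -4/49
==> asunit(v→6, u_from→kg, u_to→lb)
<== 600000000/45359237
==> raiseby(x→-13)
<== -641/49
==> raiseby(x→-68)
<== -3973/49
==> raiseby(x→-1)
<== -4022/49
==> minus(x→87)
<== -8285/49
==> tell()
<== -8285/49
==> tell()
<== -8285/49
==> raiseby(x→16)
<== -7501/49

Answer: acc=-8285/49


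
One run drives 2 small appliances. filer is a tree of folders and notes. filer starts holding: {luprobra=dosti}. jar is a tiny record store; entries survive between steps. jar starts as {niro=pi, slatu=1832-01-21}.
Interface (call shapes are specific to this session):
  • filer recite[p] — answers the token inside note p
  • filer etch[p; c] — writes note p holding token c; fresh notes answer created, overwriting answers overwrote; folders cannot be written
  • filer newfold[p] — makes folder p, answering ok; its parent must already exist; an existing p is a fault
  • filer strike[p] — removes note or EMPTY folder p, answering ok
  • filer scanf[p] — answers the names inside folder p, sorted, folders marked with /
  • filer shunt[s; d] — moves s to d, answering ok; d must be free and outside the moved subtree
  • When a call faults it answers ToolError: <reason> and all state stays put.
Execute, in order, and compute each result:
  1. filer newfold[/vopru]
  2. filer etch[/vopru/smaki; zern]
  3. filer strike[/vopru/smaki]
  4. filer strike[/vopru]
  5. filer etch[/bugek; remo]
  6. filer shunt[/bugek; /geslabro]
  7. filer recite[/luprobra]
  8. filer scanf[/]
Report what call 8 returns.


Answer: [geslabro, luprobra]

Derivation:
-> filer newfold(p=/vopru)
<- ok
-> filer etch(p=/vopru/smaki, c=zern)
<- created
-> filer strike(p=/vopru/smaki)
<- ok
-> filer strike(p=/vopru)
<- ok
-> filer etch(p=/bugek, c=remo)
<- created
-> filer shunt(s=/bugek, d=/geslabro)
<- ok
-> filer recite(p=/luprobra)
<- dosti
-> filer scanf(p=/)
<- [geslabro, luprobra]


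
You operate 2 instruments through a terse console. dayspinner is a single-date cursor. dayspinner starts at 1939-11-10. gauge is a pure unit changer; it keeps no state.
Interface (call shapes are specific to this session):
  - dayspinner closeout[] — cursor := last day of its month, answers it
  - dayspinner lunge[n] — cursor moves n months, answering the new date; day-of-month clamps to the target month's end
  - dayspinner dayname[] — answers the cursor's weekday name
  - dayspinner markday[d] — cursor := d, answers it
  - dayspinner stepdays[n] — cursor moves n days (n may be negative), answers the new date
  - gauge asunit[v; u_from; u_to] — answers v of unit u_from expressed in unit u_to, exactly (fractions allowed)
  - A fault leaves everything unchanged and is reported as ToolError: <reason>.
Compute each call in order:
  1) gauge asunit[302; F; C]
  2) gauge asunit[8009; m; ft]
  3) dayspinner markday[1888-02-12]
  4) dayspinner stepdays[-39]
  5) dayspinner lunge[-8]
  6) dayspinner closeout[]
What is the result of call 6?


Now I run gauge asunit(v: 302, u_from: F, u_to: C), and see 150.
Calling gauge asunit(v: 8009, u_from: m, u_to: ft), and get 10011250/381.
Using dayspinner markday(d: 1888-02-12), which returns 1888-02-12.
I call dayspinner stepdays(n: -39), which returns 1888-01-04.
Using dayspinner lunge(n: -8): 1887-05-04.
Using dayspinner closeout(), — result: 1887-05-31.

Answer: 1887-05-31


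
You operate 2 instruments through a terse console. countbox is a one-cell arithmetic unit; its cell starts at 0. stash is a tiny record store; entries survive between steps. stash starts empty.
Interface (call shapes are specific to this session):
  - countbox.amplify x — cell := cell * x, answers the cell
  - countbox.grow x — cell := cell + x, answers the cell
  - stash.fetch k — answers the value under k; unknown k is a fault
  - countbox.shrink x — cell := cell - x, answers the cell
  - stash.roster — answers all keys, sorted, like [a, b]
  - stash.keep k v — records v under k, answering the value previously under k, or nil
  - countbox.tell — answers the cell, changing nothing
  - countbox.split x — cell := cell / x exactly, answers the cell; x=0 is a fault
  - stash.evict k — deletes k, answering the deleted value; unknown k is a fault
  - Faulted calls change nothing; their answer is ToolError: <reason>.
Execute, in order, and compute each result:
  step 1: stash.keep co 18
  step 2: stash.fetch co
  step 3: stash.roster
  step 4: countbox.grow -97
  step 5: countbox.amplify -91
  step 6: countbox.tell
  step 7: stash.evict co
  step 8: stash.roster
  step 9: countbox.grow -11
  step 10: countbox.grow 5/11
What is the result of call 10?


Next I call keep using co, 18, and get nil.
I use fetch using co, giving 18.
I call roster(), — result: [co].
I try grow using -97, which returns -97.
Invoking amplify using -91, — result: 8827.
I invoke tell(), — result: 8827.
I try evict using co: 18.
I use roster(), which returns [].
I try grow using -11, and get 8816.
I run grow using 5/11, and get 96981/11.

Answer: 96981/11


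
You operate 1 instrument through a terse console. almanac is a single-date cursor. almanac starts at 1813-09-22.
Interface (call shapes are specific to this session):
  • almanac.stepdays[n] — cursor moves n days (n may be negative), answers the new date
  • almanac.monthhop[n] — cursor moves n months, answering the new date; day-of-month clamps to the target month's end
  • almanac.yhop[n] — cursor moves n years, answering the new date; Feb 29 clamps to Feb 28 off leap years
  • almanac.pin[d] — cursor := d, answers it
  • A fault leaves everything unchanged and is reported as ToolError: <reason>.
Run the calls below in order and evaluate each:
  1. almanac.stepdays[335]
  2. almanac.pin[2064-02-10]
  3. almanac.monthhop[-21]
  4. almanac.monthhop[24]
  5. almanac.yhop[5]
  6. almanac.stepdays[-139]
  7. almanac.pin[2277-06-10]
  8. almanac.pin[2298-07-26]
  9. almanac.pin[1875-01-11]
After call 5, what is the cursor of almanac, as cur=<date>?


% almanac.stepdays n='335'
[out] 1814-08-23
% almanac.pin d='2064-02-10'
[out] 2064-02-10
% almanac.monthhop n='-21'
[out] 2062-05-10
% almanac.monthhop n='24'
[out] 2064-05-10
% almanac.yhop n='5'
[out] 2069-05-10
% almanac.stepdays n='-139'
[out] 2068-12-22
% almanac.pin d='2277-06-10'
[out] 2277-06-10
% almanac.pin d='2298-07-26'
[out] 2298-07-26
% almanac.pin d='1875-01-11'
[out] 1875-01-11

Answer: cur=2069-05-10


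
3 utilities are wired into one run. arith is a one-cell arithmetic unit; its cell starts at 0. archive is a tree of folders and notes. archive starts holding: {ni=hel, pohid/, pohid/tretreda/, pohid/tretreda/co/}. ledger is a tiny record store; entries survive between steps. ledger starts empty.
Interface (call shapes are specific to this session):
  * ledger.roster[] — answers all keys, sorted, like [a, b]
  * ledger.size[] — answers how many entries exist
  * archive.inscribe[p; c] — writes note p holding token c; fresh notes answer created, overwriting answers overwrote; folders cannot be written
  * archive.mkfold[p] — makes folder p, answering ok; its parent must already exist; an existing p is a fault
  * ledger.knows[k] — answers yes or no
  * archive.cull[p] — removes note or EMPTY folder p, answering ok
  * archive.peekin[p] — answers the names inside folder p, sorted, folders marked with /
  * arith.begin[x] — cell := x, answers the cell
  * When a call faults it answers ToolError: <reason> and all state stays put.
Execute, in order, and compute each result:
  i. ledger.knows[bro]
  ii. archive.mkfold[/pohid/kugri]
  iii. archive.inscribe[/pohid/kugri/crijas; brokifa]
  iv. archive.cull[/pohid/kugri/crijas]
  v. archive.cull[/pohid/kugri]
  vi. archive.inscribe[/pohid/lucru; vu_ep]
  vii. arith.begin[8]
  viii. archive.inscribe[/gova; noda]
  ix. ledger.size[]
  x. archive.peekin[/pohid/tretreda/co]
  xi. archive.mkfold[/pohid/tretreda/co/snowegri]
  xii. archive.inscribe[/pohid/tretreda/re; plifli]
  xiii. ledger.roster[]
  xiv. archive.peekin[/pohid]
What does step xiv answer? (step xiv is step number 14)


Answer: [lucru, tretreda/]

Derivation:
-- 1. ledger.knows(bro) : no
-- 2. archive.mkfold(/pohid/kugri) : ok
-- 3. archive.inscribe(/pohid/kugri/crijas, brokifa) : created
-- 4. archive.cull(/pohid/kugri/crijas) : ok
-- 5. archive.cull(/pohid/kugri) : ok
-- 6. archive.inscribe(/pohid/lucru, vu_ep) : created
-- 7. arith.begin(8) : 8
-- 8. archive.inscribe(/gova, noda) : created
-- 9. ledger.size() : 0
-- 10. archive.peekin(/pohid/tretreda/co) : []
-- 11. archive.mkfold(/pohid/tretreda/co/snowegri) : ok
-- 12. archive.inscribe(/pohid/tretreda/re, plifli) : created
-- 13. ledger.roster() : []
-- 14. archive.peekin(/pohid) : [lucru, tretreda/]


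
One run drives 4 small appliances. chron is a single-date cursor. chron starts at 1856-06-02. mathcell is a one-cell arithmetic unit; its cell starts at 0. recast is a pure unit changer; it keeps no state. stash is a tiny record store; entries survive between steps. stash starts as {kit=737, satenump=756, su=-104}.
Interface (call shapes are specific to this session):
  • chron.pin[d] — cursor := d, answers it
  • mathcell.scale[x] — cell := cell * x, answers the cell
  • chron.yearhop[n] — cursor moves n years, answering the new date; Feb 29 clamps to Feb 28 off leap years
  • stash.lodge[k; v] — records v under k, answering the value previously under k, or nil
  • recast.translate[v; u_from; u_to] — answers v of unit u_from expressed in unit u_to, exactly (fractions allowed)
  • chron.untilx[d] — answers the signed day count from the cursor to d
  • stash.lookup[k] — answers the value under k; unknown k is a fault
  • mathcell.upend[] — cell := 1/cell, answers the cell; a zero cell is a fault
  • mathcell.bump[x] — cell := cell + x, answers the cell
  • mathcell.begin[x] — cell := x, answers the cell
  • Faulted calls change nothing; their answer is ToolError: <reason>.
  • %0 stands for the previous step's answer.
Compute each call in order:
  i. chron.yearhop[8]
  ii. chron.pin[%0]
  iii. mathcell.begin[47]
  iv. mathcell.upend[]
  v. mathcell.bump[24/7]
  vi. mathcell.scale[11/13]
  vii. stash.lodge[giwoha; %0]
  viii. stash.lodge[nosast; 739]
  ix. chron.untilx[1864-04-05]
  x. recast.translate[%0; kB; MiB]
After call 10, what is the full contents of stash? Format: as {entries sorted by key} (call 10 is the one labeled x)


→ chron.yearhop(8)
← 1864-06-02
→ chron.pin(%0)
← 1864-06-02
→ mathcell.begin(47)
← 47
→ mathcell.upend()
← 1/47
→ mathcell.bump(24/7)
← 1135/329
→ mathcell.scale(11/13)
← 12485/4277
→ stash.lodge(giwoha, %0)
← nil
→ stash.lodge(nosast, 739)
← nil
→ chron.untilx(1864-04-05)
← -58
→ recast.translate(%0, kB, MiB)
← -3625/65536

Answer: {giwoha=12485/4277, kit=737, nosast=739, satenump=756, su=-104}


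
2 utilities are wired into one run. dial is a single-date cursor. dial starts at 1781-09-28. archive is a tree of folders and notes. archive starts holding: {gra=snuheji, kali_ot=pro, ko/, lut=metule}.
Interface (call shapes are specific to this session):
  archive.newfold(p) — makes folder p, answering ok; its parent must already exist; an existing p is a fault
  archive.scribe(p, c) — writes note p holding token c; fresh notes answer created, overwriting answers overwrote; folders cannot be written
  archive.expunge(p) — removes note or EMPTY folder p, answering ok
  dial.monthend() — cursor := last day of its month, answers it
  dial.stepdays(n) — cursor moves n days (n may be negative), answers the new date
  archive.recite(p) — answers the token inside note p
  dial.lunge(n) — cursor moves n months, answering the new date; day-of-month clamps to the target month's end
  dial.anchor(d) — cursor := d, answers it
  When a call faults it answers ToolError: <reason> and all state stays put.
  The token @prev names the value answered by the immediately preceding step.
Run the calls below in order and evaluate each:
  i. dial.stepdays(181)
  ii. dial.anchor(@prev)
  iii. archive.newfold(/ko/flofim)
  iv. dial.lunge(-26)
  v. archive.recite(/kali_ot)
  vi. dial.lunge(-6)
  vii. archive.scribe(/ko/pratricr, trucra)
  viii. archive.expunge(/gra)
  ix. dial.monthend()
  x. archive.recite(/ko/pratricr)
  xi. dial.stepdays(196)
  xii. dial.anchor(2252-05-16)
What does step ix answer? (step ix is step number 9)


Act: stepdays[n: 181]
Obs: 1782-03-28
Act: anchor[d: @prev]
Obs: 1782-03-28
Act: newfold[p: /ko/flofim]
Obs: ok
Act: lunge[n: -26]
Obs: 1780-01-28
Act: recite[p: /kali_ot]
Obs: pro
Act: lunge[n: -6]
Obs: 1779-07-28
Act: scribe[p: /ko/pratricr; c: trucra]
Obs: created
Act: expunge[p: /gra]
Obs: ok
Act: monthend[]
Obs: 1779-07-31
Act: recite[p: /ko/pratricr]
Obs: trucra
Act: stepdays[n: 196]
Obs: 1780-02-12
Act: anchor[d: 2252-05-16]
Obs: 2252-05-16

Answer: 1779-07-31


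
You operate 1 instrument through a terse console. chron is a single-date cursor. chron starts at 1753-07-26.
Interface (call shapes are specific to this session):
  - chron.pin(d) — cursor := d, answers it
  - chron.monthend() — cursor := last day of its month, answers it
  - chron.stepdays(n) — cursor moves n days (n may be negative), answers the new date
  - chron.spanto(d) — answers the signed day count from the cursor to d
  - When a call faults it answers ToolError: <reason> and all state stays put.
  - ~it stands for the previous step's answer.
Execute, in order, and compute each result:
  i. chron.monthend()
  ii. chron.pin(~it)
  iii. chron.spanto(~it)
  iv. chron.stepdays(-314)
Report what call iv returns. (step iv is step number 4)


Answer: 1752-09-20

Derivation:
Act: chron.monthend[]
Obs: 1753-07-31
Act: chron.pin[d=~it]
Obs: 1753-07-31
Act: chron.spanto[d=~it]
Obs: 0
Act: chron.stepdays[n=-314]
Obs: 1752-09-20


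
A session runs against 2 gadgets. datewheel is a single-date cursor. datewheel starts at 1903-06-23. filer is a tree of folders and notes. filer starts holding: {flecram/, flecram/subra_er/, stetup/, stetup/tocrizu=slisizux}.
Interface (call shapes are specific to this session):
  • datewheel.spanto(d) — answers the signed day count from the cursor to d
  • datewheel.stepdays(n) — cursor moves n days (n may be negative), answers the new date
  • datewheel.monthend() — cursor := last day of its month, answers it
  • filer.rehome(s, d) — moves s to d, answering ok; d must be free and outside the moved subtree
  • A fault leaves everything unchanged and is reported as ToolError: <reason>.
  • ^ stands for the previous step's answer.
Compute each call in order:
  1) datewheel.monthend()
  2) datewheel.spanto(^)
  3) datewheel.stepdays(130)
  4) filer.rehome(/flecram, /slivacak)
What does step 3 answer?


CALL datewheel.monthend[]
RET  1903-06-30
CALL datewheel.spanto[d=^]
RET  0
CALL datewheel.stepdays[n=130]
RET  1903-11-07
CALL filer.rehome[s=/flecram; d=/slivacak]
RET  ok

Answer: 1903-11-07


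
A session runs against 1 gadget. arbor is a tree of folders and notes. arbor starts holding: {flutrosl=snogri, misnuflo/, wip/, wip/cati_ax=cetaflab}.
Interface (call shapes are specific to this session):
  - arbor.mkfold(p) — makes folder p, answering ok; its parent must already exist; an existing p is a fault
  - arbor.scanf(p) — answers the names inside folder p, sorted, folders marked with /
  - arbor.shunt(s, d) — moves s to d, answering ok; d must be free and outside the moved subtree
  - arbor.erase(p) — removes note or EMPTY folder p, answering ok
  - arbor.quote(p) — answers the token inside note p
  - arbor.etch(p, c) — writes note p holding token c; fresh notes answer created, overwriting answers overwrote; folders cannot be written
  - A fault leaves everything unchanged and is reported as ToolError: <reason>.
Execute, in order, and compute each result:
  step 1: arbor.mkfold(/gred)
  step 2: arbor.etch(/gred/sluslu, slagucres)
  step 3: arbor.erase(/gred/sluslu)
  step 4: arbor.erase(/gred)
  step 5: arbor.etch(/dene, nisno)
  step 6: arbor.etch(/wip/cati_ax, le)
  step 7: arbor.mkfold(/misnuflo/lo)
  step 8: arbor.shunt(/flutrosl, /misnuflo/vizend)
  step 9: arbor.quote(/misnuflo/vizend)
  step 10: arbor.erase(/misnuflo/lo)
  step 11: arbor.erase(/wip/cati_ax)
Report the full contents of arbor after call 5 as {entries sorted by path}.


Answer: {dene=nisno, flutrosl=snogri, misnuflo/, wip/, wip/cati_ax=cetaflab}

Derivation:
[in] arbor.mkfold p=/gred
= ok
[in] arbor.etch p=/gred/sluslu c=slagucres
= created
[in] arbor.erase p=/gred/sluslu
= ok
[in] arbor.erase p=/gred
= ok
[in] arbor.etch p=/dene c=nisno
= created
[in] arbor.etch p=/wip/cati_ax c=le
= overwrote
[in] arbor.mkfold p=/misnuflo/lo
= ok
[in] arbor.shunt s=/flutrosl d=/misnuflo/vizend
= ok
[in] arbor.quote p=/misnuflo/vizend
= snogri
[in] arbor.erase p=/misnuflo/lo
= ok
[in] arbor.erase p=/wip/cati_ax
= ok


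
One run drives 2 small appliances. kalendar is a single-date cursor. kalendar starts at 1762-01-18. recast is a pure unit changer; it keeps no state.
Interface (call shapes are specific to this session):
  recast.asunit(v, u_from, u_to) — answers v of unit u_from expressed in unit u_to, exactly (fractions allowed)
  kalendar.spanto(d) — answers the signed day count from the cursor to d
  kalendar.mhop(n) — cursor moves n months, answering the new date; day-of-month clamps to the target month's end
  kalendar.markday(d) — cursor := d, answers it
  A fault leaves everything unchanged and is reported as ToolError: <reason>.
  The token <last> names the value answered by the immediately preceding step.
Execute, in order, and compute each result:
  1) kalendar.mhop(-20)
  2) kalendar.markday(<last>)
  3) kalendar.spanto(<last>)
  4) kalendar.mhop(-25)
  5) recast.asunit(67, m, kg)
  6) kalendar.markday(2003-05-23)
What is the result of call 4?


Answer: 1758-04-18

Derivation:
~$ kalendar.mhop n='-20'
= 1760-05-18
~$ kalendar.markday d='<last>'
= 1760-05-18
~$ kalendar.spanto d='<last>'
= 0
~$ kalendar.mhop n='-25'
= 1758-04-18
~$ recast.asunit v='67' u_from='m' u_to='kg'
= ToolError: incompatible units
~$ kalendar.markday d='2003-05-23'
= 2003-05-23


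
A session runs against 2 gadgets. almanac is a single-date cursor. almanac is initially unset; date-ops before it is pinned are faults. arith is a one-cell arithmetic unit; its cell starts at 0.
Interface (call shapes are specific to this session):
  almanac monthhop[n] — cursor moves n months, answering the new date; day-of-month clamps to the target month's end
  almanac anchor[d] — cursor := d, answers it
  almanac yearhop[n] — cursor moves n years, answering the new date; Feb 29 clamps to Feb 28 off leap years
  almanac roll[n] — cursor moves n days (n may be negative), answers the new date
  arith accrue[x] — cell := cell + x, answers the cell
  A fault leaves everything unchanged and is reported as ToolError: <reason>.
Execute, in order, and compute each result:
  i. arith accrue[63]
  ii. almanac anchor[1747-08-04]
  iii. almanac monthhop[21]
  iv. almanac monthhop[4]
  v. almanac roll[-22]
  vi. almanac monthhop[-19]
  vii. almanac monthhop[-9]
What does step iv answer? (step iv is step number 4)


Answer: 1749-09-04

Derivation:
I use arith accrue on x: 63, — result: 63.
Using almanac anchor on d: 1747-08-04, → 1747-08-04.
Then almanac monthhop on n: 21, giving 1749-05-04.
I use almanac monthhop on n: 4, which returns 1749-09-04.
Then almanac roll on n: -22, which returns 1749-08-13.
I run almanac monthhop on n: -19, giving 1748-01-13.
Then almanac monthhop on n: -9, → 1747-04-13.


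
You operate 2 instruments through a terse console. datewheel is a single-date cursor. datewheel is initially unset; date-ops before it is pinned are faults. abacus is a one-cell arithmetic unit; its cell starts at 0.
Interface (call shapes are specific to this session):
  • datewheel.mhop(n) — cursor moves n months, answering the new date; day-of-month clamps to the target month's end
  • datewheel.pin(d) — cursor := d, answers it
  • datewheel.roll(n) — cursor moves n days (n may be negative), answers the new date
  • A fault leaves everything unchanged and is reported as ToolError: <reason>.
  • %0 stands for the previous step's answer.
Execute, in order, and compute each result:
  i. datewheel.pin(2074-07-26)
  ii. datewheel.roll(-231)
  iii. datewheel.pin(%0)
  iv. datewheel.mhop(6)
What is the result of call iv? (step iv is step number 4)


Next I call datewheel.pin passing d→2074-07-26, and see 2074-07-26.
I use datewheel.roll passing n→-231, and get 2073-12-07.
Now I run datewheel.pin passing d→%0, and get 2073-12-07.
Now I run datewheel.mhop passing n→6, and see 2074-06-07.

Answer: 2074-06-07


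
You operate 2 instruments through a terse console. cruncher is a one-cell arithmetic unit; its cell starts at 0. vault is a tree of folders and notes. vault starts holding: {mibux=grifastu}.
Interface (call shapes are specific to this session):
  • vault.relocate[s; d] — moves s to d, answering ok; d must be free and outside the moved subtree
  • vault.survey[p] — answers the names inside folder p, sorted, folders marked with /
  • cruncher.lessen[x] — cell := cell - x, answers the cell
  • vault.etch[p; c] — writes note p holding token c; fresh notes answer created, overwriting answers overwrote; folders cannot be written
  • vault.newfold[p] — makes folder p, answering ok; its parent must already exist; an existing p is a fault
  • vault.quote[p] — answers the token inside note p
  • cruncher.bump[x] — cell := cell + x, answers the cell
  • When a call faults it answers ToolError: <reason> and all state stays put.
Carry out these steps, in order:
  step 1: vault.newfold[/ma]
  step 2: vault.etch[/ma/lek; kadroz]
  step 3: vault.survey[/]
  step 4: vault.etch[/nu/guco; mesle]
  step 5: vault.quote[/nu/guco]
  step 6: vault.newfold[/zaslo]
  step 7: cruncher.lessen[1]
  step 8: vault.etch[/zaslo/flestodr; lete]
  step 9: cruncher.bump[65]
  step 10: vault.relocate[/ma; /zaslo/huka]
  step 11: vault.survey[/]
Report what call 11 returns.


Answer: [mibux, zaslo/]

Derivation:
I try vault.newfold with p='/ma', — result: ok.
Now I run vault.etch with p='/ma/lek', c='kadroz', and see created.
Then vault.survey with p='/', and observe [ma/, mibux].
Calling vault.etch with p='/nu/guco', c='mesle', — result: ToolError: no parent.
Then vault.quote with p='/nu/guco': ToolError: not found.
Then vault.newfold with p='/zaslo', and observe ok.
Using cruncher.lessen with x='1', and observe -1.
Next I call vault.etch with p='/zaslo/flestodr', c='lete', which returns created.
Next I call cruncher.bump with x='65', and get 64.
Then vault.relocate with s='/ma', d='/zaslo/huka', which returns ok.
Then vault.survey with p='/', and observe [mibux, zaslo/].


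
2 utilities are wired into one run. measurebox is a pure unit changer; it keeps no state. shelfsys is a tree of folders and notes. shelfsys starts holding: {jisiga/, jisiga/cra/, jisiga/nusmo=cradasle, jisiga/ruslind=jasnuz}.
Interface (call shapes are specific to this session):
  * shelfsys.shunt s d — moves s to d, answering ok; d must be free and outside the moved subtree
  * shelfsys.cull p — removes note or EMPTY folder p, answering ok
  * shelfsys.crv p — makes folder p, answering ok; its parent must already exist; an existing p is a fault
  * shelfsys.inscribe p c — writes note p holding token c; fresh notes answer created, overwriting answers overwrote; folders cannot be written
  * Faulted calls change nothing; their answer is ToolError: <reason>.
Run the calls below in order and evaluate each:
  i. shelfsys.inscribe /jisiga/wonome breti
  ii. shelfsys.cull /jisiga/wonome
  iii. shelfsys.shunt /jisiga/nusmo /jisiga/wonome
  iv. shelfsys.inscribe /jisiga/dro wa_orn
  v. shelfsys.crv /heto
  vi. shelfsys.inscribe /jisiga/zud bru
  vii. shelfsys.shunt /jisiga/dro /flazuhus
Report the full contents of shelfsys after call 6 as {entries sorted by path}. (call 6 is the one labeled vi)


Answer: {heto/, jisiga/, jisiga/cra/, jisiga/dro=wa_orn, jisiga/ruslind=jasnuz, jisiga/wonome=cradasle, jisiga/zud=bru}

Derivation:
~$ inscribe p=/jisiga/wonome c=breti
:: created
~$ cull p=/jisiga/wonome
:: ok
~$ shunt s=/jisiga/nusmo d=/jisiga/wonome
:: ok
~$ inscribe p=/jisiga/dro c=wa_orn
:: created
~$ crv p=/heto
:: ok
~$ inscribe p=/jisiga/zud c=bru
:: created
~$ shunt s=/jisiga/dro d=/flazuhus
:: ok


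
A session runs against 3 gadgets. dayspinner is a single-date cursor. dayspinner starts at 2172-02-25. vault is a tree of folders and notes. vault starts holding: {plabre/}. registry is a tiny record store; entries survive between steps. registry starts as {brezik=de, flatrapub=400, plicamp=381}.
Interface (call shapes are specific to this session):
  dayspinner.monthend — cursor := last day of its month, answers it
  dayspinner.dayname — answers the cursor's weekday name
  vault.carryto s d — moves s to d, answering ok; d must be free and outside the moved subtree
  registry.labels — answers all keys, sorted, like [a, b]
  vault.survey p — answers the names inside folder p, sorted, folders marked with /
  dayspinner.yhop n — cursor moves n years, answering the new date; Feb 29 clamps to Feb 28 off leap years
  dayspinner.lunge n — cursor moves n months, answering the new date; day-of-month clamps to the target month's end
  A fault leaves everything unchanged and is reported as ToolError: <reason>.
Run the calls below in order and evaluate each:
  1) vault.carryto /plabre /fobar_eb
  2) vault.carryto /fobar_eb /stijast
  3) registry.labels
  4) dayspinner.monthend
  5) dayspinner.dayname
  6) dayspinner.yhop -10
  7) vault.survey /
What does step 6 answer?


# carryto(s='/plabre', d='/fobar_eb') == ok
# carryto(s='/fobar_eb', d='/stijast') == ok
# labels() == [brezik, flatrapub, plicamp]
# monthend() == 2172-02-29
# dayname() == Saturday
# yhop(n='-10') == 2162-02-28
# survey(p='/') == [stijast/]

Answer: 2162-02-28


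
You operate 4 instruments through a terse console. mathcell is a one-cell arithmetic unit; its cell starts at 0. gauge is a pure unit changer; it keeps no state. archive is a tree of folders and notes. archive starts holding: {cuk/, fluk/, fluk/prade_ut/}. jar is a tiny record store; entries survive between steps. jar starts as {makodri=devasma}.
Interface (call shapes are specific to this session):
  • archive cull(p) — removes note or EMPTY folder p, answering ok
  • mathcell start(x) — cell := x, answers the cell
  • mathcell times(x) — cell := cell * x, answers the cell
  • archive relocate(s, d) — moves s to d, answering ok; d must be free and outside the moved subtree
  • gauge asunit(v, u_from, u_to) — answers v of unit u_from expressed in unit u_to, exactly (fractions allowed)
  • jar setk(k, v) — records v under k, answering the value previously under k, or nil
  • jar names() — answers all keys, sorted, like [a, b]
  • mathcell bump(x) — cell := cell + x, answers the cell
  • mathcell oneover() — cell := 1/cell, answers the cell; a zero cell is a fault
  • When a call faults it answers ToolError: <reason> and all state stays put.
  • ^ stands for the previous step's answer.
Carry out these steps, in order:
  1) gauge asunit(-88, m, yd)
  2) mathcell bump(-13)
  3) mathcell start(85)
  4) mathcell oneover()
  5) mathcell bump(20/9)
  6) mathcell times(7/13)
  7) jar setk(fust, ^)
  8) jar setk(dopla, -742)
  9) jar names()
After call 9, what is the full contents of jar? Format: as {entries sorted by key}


>> gauge asunit(v=-88, u_from=m, u_to=yd)
<< -110000/1143
>> mathcell bump(x=-13)
<< -13
>> mathcell start(x=85)
<< 85
>> mathcell oneover()
<< 1/85
>> mathcell bump(x=20/9)
<< 1709/765
>> mathcell times(x=7/13)
<< 11963/9945
>> jar setk(k=fust, v=^)
<< nil
>> jar setk(k=dopla, v=-742)
<< nil
>> jar names()
<< [dopla, fust, makodri]

Answer: {dopla=-742, fust=11963/9945, makodri=devasma}
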